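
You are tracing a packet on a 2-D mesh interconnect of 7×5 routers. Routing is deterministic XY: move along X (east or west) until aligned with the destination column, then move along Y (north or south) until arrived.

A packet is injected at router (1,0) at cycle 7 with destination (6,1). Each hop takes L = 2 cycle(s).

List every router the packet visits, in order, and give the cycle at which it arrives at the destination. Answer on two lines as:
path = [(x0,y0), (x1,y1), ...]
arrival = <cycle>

path = [(1,0), (2,0), (3,0), (4,0), (5,0), (6,0), (6,1)]
arrival = 19

src (1,0)  cyc=7
E→(2,0)  cyc=9
E→(3,0)  cyc=11
E→(4,0)  cyc=13
E→(5,0)  cyc=15
E→(6,0)  cyc=17
N→(6,1)  cyc=19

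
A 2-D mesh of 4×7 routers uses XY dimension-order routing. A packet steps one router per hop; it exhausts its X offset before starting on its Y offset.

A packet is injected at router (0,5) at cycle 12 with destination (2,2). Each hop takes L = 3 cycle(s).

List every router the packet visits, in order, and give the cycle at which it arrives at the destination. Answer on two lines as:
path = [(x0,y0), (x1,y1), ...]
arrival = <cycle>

path = [(0,5), (1,5), (2,5), (2,4), (2,3), (2,2)]
arrival = 27

[0] x=0 y=5 t=12
[1] x=1 y=5 t=15 →E
[2] x=2 y=5 t=18 →E
[3] x=2 y=4 t=21 →S
[4] x=2 y=3 t=24 →S
[5] x=2 y=2 t=27 →S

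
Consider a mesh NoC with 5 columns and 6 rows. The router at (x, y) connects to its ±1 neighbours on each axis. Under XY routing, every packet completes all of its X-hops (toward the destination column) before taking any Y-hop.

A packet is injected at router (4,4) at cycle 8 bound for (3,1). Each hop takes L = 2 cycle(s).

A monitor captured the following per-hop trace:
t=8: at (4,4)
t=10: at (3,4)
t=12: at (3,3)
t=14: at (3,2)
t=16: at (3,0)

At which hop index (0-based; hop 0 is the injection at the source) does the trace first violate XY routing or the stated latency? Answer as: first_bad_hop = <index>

first_bad_hop = 4

hop 1: step (-1,+0), +2 cyc — ok
hop 2: step (+0,-1), +2 cyc — ok
hop 3: step (+0,-1), +2 cyc — ok
hop 4: step (+0,-2), +2 cyc — BAD: non-unit step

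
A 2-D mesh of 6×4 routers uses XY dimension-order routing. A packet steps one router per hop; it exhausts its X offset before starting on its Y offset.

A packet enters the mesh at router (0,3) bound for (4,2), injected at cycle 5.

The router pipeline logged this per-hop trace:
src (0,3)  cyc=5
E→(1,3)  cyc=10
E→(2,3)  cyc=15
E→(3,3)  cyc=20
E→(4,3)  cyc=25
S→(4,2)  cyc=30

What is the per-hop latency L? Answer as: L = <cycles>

L = 5

From hop 0 (5) to hop 1 (10): +5 cycles.
That increment is L by definition: L = 5.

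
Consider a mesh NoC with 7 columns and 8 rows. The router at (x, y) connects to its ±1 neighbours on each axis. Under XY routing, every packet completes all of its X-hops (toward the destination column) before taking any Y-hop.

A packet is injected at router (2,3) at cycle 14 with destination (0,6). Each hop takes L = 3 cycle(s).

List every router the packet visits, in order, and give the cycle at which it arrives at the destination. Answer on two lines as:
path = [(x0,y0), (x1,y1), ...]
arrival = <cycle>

#0 — 2,3 | c14
#1 — 1,3 | c17 | W
#2 — 0,3 | c20 | W
#3 — 0,4 | c23 | N
#4 — 0,5 | c26 | N
#5 — 0,6 | c29 | N

path = [(2,3), (1,3), (0,3), (0,4), (0,5), (0,6)]
arrival = 29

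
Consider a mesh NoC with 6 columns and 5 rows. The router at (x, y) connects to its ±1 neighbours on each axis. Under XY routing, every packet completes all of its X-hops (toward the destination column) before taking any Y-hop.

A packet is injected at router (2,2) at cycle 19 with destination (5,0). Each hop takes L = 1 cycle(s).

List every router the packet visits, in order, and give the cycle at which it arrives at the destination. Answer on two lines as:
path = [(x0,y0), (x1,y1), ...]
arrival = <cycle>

path = [(2,2), (3,2), (4,2), (5,2), (5,1), (5,0)]
arrival = 24

  0. router=(2,2) cycle=19 (inject)
  1. router=(3,2) cycle=20 dir=E
  2. router=(4,2) cycle=21 dir=E
  3. router=(5,2) cycle=22 dir=E
  4. router=(5,1) cycle=23 dir=S
  5. router=(5,0) cycle=24 dir=S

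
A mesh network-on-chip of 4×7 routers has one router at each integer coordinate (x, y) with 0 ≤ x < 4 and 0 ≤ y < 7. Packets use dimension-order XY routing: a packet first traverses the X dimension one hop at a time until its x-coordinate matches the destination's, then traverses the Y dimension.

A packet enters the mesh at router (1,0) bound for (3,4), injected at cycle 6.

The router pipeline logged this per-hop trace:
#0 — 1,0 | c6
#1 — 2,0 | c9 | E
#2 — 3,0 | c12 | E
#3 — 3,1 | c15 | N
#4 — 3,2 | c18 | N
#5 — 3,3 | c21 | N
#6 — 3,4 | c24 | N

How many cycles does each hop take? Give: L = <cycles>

Between hops 0 and 1 the cycle counter advances 9 − 6 = 3.
One hop costs L cycles, so L = 3.

L = 3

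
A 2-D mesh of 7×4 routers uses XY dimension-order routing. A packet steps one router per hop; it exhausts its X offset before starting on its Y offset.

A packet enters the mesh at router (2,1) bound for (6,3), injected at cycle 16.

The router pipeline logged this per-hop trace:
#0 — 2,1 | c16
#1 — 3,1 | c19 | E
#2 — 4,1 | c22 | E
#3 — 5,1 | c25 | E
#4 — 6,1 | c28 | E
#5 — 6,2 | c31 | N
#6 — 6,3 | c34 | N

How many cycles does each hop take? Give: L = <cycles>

Δcyc across hop 0→1: 19 − 16 = 3.
That increment is L by definition: L = 3.

L = 3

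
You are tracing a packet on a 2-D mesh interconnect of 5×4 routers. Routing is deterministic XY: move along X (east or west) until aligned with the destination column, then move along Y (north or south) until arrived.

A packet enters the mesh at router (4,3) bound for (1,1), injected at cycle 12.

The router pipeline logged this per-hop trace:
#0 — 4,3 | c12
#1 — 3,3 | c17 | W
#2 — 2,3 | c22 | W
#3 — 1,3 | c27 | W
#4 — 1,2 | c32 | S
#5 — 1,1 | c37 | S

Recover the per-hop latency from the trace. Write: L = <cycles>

L = 5

From hop 0 (12) to hop 1 (17): +5 cycles.
Each hop adds L, hence L = 5.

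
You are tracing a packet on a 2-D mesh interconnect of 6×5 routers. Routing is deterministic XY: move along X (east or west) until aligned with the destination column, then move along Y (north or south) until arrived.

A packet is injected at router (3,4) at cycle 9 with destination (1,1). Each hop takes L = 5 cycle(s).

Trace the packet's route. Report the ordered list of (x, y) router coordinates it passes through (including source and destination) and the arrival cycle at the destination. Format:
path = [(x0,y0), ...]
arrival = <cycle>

src (3,4)  cyc=9
W→(2,4)  cyc=14
W→(1,4)  cyc=19
S→(1,3)  cyc=24
S→(1,2)  cyc=29
S→(1,1)  cyc=34

path = [(3,4), (2,4), (1,4), (1,3), (1,2), (1,1)]
arrival = 34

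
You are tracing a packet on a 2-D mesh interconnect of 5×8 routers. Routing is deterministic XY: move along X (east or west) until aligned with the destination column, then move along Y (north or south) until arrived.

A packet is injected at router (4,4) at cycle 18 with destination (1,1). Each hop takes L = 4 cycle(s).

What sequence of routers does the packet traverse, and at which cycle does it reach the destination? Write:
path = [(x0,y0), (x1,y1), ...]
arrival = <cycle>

path = [(4,4), (3,4), (2,4), (1,4), (1,3), (1,2), (1,1)]
arrival = 42

hop 0: (4,4) @ cyc 18
hop 1: (3,4) @ cyc 22  [W]
hop 2: (2,4) @ cyc 26  [W]
hop 3: (1,4) @ cyc 30  [W]
hop 4: (1,3) @ cyc 34  [S]
hop 5: (1,2) @ cyc 38  [S]
hop 6: (1,1) @ cyc 42  [S]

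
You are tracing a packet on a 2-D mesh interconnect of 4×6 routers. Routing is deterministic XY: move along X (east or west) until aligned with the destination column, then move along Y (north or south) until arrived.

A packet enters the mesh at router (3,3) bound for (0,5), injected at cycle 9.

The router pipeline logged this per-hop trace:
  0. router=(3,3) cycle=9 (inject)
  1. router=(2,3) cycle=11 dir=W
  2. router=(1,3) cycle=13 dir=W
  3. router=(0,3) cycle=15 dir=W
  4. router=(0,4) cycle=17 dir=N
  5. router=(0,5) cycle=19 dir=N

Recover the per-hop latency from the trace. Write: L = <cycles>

L = 2

cyc[1] − cyc[0] = 11 − 9 = 2.
That increment is L by definition: L = 2.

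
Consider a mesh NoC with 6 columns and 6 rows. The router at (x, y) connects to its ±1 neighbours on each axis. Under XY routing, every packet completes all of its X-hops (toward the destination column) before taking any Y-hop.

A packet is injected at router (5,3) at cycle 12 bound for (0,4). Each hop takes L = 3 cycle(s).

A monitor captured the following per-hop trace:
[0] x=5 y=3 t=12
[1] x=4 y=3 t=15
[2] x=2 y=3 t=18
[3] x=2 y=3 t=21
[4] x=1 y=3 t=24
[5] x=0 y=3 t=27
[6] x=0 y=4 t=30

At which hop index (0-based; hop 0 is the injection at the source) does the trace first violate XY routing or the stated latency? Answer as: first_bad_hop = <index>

  1: Δx=-1 Δy=+0 Δt=3 [ok]
  2: Δx=-2 Δy=+0 Δt=3 [BAD: non-unit step]

first_bad_hop = 2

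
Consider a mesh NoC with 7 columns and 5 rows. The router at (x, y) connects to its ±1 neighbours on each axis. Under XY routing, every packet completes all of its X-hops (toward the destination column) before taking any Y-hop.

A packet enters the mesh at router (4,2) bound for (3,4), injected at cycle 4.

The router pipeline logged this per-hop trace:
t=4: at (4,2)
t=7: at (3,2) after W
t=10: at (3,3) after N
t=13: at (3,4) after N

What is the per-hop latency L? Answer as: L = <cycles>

L = 3

cyc[1] − cyc[0] = 7 − 4 = 3.
Each hop adds L, hence L = 3.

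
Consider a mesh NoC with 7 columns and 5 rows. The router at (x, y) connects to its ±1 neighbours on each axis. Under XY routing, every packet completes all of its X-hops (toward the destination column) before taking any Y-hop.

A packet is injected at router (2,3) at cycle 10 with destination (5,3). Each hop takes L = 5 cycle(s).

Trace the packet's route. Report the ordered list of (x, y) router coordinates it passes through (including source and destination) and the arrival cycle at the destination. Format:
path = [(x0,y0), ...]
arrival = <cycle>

hop 0: (2,3) @ cyc 10
hop 1: (3,3) @ cyc 15  [E]
hop 2: (4,3) @ cyc 20  [E]
hop 3: (5,3) @ cyc 25  [E]

path = [(2,3), (3,3), (4,3), (5,3)]
arrival = 25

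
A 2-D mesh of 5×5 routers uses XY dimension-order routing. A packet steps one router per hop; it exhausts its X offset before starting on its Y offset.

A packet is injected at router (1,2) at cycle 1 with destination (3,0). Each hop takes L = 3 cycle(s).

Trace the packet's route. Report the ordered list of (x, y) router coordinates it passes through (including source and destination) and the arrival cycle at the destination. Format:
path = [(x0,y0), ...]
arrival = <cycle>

#0 — 1,2 | c1
#1 — 2,2 | c4 | E
#2 — 3,2 | c7 | E
#3 — 3,1 | c10 | S
#4 — 3,0 | c13 | S

path = [(1,2), (2,2), (3,2), (3,1), (3,0)]
arrival = 13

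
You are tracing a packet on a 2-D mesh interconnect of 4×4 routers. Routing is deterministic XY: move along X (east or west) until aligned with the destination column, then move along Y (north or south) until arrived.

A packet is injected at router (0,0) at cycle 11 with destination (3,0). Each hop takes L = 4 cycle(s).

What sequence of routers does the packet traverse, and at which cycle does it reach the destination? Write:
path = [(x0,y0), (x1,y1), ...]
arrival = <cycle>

path = [(0,0), (1,0), (2,0), (3,0)]
arrival = 23

#0 — 0,0 | c11
#1 — 1,0 | c15 | E
#2 — 2,0 | c19 | E
#3 — 3,0 | c23 | E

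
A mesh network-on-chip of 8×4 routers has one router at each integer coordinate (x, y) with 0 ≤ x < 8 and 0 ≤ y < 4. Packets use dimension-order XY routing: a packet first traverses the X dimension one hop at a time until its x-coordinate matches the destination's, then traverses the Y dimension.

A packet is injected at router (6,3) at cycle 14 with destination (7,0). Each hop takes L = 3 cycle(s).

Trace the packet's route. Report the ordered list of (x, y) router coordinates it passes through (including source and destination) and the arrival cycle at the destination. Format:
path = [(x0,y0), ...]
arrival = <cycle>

#0 — 6,3 | c14
#1 — 7,3 | c17 | E
#2 — 7,2 | c20 | S
#3 — 7,1 | c23 | S
#4 — 7,0 | c26 | S

path = [(6,3), (7,3), (7,2), (7,1), (7,0)]
arrival = 26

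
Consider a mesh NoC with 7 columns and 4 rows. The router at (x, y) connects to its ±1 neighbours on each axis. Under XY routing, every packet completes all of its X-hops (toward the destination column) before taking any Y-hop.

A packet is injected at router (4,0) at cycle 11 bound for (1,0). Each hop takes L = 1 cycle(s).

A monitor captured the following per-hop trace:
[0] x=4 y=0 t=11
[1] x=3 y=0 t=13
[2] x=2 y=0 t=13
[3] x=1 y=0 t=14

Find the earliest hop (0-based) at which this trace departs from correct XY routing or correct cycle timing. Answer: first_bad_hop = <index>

  1: Δx=-1 Δy=+0 Δt=2 [BAD: Δcyc=2≠L]

first_bad_hop = 1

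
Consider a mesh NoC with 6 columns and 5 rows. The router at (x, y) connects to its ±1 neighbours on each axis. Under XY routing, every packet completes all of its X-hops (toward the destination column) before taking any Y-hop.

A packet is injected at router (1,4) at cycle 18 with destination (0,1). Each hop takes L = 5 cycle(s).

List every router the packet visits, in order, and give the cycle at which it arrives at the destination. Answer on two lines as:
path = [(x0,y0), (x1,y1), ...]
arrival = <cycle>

t=18: at (1,4)
t=23: at (0,4) after W
t=28: at (0,3) after S
t=33: at (0,2) after S
t=38: at (0,1) after S

path = [(1,4), (0,4), (0,3), (0,2), (0,1)]
arrival = 38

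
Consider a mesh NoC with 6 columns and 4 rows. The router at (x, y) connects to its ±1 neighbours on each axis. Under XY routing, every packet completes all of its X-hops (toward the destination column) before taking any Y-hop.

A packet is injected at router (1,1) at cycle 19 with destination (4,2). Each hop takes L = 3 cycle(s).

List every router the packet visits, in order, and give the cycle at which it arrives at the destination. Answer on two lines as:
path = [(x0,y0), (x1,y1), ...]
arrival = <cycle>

#0 — 1,1 | c19
#1 — 2,1 | c22 | E
#2 — 3,1 | c25 | E
#3 — 4,1 | c28 | E
#4 — 4,2 | c31 | N

path = [(1,1), (2,1), (3,1), (4,1), (4,2)]
arrival = 31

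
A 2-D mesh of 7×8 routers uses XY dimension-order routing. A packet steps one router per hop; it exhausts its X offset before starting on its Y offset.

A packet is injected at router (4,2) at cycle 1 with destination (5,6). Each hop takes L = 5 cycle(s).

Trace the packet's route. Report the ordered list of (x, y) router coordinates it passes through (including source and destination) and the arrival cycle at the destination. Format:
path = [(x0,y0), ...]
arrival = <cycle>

path = [(4,2), (5,2), (5,3), (5,4), (5,5), (5,6)]
arrival = 26

[0] x=4 y=2 t=1
[1] x=5 y=2 t=6 →E
[2] x=5 y=3 t=11 →N
[3] x=5 y=4 t=16 →N
[4] x=5 y=5 t=21 →N
[5] x=5 y=6 t=26 →N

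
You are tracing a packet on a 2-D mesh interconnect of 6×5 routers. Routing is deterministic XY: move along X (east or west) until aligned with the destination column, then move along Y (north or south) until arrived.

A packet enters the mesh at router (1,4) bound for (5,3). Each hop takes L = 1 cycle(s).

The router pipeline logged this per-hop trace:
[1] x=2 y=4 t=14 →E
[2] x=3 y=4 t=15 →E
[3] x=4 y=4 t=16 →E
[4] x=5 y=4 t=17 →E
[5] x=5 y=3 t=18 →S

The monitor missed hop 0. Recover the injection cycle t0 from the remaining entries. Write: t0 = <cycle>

t0 = 13

cyc[1] = 14 and cyc[k] = t0 + k·L for every k.
Subtract one hop: t0 = 14 − 1 = 13.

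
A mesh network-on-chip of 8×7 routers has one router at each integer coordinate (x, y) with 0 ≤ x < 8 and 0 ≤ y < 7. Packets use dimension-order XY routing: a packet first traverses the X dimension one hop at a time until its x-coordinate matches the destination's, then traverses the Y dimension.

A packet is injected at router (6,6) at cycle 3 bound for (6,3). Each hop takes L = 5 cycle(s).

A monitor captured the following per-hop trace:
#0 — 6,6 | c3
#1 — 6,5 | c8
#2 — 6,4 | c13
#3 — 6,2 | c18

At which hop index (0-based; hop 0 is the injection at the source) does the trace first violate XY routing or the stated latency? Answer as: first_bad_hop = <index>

first_bad_hop = 3

check 1→ d=(0,-1) cyc+5: ok
check 2→ d=(0,-1) cyc+5: ok
check 3→ d=(0,-2) cyc+5: BAD: non-unit step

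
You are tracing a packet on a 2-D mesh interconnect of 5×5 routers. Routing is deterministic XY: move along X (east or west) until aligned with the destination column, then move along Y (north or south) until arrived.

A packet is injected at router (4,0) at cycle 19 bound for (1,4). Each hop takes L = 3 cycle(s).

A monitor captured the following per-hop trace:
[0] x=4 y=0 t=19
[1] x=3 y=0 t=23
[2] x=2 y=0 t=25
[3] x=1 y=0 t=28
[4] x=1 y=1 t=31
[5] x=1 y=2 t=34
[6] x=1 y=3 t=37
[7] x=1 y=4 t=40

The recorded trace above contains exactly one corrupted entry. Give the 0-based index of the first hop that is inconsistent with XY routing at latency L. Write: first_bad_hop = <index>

first_bad_hop = 1

[1] (-1,+0) / 4c ⇒ BAD: Δcyc=4≠L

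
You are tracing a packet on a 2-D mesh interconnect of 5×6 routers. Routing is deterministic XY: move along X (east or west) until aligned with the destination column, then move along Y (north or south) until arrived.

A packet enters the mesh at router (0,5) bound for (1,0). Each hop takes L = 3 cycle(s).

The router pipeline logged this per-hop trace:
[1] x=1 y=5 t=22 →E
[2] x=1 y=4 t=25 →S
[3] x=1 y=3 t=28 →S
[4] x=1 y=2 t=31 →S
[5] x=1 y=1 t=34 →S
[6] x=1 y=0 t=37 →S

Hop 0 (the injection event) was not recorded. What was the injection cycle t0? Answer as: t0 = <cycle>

t0 = 19

cyc[1] = 22 and cyc[k] = t0 + k·L for every k.
So t0 = 22 − 1·3 = 19.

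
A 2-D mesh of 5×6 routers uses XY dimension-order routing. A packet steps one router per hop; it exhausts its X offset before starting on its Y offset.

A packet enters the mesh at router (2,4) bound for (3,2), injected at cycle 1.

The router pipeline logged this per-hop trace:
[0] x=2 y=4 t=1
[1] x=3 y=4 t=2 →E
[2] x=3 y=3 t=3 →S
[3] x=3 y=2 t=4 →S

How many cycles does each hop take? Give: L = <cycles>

Δcyc across hop 0→1: 2 − 1 = 1.
Each hop adds L, hence L = 1.

L = 1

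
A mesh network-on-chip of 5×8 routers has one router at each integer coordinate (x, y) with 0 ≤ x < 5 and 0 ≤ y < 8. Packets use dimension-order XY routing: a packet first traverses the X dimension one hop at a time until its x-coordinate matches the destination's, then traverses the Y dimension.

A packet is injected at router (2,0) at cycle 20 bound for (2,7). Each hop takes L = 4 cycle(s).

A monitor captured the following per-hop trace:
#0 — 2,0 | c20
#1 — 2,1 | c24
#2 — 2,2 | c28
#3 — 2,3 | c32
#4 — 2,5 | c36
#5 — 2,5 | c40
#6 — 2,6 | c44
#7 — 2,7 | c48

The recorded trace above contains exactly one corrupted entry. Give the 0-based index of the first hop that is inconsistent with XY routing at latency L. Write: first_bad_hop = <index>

first_bad_hop = 4

  1: Δx=+0 Δy=+1 Δt=4 [ok]
  2: Δx=+0 Δy=+1 Δt=4 [ok]
  3: Δx=+0 Δy=+1 Δt=4 [ok]
  4: Δx=+0 Δy=+2 Δt=4 [BAD: non-unit step]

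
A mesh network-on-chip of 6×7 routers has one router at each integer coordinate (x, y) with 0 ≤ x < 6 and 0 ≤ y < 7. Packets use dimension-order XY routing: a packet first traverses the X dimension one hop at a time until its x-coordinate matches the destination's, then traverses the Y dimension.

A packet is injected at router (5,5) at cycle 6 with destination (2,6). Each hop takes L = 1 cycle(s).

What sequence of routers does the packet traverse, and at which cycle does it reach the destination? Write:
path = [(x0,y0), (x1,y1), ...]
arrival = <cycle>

path = [(5,5), (4,5), (3,5), (2,5), (2,6)]
arrival = 10

  0. router=(5,5) cycle=6 (inject)
  1. router=(4,5) cycle=7 dir=W
  2. router=(3,5) cycle=8 dir=W
  3. router=(2,5) cycle=9 dir=W
  4. router=(2,6) cycle=10 dir=N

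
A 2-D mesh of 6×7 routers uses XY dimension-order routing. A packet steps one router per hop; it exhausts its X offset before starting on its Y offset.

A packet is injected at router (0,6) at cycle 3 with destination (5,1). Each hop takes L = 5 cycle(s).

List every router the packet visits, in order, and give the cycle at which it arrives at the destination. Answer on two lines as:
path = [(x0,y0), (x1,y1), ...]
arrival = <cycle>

path = [(0,6), (1,6), (2,6), (3,6), (4,6), (5,6), (5,5), (5,4), (5,3), (5,2), (5,1)]
arrival = 53

[0] x=0 y=6 t=3
[1] x=1 y=6 t=8 →E
[2] x=2 y=6 t=13 →E
[3] x=3 y=6 t=18 →E
[4] x=4 y=6 t=23 →E
[5] x=5 y=6 t=28 →E
[6] x=5 y=5 t=33 →S
[7] x=5 y=4 t=38 →S
[8] x=5 y=3 t=43 →S
[9] x=5 y=2 t=48 →S
[10] x=5 y=1 t=53 →S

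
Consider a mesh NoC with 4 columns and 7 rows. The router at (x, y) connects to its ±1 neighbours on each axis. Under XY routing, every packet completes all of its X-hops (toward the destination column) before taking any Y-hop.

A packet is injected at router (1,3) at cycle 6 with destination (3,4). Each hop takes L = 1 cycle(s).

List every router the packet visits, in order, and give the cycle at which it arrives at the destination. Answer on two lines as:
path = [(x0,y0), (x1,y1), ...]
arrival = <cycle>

hop 0: (1,3) @ cyc 6
hop 1: (2,3) @ cyc 7  [E]
hop 2: (3,3) @ cyc 8  [E]
hop 3: (3,4) @ cyc 9  [N]

path = [(1,3), (2,3), (3,3), (3,4)]
arrival = 9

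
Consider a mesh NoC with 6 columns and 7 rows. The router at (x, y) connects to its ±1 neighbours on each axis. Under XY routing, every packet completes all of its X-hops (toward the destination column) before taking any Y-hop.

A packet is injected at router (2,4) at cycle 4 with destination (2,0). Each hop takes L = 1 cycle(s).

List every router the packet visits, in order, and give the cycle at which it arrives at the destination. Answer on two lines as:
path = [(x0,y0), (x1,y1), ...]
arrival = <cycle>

path = [(2,4), (2,3), (2,2), (2,1), (2,0)]
arrival = 8

src (2,4)  cyc=4
S→(2,3)  cyc=5
S→(2,2)  cyc=6
S→(2,1)  cyc=7
S→(2,0)  cyc=8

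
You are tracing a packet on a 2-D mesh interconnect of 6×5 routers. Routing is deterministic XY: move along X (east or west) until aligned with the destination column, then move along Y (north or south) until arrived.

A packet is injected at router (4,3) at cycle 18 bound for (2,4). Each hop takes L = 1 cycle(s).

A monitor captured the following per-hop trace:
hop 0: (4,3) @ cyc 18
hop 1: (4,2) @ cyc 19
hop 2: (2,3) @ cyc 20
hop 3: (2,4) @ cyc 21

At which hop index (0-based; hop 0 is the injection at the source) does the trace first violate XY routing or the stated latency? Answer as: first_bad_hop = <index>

first_bad_hop = 1

check 1→ d=(0,-1) cyc+1: BAD: Y-move but x=4≠2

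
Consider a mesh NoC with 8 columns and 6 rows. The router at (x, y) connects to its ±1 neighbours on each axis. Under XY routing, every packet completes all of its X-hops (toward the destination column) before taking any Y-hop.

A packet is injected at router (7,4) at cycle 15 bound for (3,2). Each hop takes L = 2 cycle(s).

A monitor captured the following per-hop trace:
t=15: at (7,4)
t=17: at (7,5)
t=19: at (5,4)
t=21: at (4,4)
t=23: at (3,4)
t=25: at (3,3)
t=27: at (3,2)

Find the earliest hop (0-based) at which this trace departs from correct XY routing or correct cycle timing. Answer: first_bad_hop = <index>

first_bad_hop = 1

  1: Δx=+0 Δy=+1 Δt=2 [BAD: Y-move but x=7≠3]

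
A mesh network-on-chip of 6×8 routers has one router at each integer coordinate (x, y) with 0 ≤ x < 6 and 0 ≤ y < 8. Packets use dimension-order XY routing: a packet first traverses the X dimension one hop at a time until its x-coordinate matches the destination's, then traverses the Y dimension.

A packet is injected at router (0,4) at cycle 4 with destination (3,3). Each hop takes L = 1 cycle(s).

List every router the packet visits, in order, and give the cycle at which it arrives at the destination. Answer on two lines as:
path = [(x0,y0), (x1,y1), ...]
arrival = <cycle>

path = [(0,4), (1,4), (2,4), (3,4), (3,3)]
arrival = 8

[0] x=0 y=4 t=4
[1] x=1 y=4 t=5 →E
[2] x=2 y=4 t=6 →E
[3] x=3 y=4 t=7 →E
[4] x=3 y=3 t=8 →S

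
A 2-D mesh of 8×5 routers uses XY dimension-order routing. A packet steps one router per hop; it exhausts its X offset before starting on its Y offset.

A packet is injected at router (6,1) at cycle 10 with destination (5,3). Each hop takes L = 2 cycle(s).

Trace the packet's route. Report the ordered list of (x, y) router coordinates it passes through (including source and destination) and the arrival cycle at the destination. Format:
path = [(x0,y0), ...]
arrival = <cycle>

[0] x=6 y=1 t=10
[1] x=5 y=1 t=12 →W
[2] x=5 y=2 t=14 →N
[3] x=5 y=3 t=16 →N

path = [(6,1), (5,1), (5,2), (5,3)]
arrival = 16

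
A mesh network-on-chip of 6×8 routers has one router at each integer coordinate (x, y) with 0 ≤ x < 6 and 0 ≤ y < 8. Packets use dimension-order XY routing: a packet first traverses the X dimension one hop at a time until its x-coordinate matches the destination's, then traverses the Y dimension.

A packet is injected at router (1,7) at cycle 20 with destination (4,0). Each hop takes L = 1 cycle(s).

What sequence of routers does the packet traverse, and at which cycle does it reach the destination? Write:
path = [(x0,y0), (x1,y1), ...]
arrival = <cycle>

#0 — 1,7 | c20
#1 — 2,7 | c21 | E
#2 — 3,7 | c22 | E
#3 — 4,7 | c23 | E
#4 — 4,6 | c24 | S
#5 — 4,5 | c25 | S
#6 — 4,4 | c26 | S
#7 — 4,3 | c27 | S
#8 — 4,2 | c28 | S
#9 — 4,1 | c29 | S
#10 — 4,0 | c30 | S

path = [(1,7), (2,7), (3,7), (4,7), (4,6), (4,5), (4,4), (4,3), (4,2), (4,1), (4,0)]
arrival = 30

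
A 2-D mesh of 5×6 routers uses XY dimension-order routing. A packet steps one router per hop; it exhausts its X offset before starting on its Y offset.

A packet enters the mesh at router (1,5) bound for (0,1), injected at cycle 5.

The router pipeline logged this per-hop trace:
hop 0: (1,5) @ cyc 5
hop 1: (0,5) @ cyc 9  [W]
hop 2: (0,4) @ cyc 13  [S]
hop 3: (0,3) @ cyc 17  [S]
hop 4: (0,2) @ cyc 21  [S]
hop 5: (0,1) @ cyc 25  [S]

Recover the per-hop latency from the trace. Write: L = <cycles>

Between hops 0 and 1 the cycle counter advances 9 − 5 = 4.
One hop costs L cycles, so L = 4.

L = 4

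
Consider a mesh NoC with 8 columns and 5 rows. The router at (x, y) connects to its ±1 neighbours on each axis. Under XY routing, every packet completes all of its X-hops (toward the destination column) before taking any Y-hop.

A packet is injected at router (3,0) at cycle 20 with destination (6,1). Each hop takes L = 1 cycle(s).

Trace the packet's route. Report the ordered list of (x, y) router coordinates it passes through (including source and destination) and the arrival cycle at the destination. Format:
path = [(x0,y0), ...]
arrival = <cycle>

path = [(3,0), (4,0), (5,0), (6,0), (6,1)]
arrival = 24

#0 — 3,0 | c20
#1 — 4,0 | c21 | E
#2 — 5,0 | c22 | E
#3 — 6,0 | c23 | E
#4 — 6,1 | c24 | N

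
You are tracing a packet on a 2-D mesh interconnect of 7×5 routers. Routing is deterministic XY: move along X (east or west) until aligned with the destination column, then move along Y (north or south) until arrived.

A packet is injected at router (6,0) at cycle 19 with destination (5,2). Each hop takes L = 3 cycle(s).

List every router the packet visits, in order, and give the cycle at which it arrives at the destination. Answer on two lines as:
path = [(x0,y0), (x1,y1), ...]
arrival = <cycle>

#0 — 6,0 | c19
#1 — 5,0 | c22 | W
#2 — 5,1 | c25 | N
#3 — 5,2 | c28 | N

path = [(6,0), (5,0), (5,1), (5,2)]
arrival = 28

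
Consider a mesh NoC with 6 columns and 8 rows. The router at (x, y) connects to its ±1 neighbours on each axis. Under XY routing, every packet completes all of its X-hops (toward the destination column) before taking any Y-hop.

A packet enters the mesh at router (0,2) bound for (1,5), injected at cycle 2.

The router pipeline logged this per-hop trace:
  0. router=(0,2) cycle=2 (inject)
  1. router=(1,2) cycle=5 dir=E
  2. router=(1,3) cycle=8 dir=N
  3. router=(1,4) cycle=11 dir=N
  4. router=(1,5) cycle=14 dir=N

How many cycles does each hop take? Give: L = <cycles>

L = 3

Between hops 0 and 1 the cycle counter advances 5 − 2 = 3.
Per-hop latency L = Δcyc = 3.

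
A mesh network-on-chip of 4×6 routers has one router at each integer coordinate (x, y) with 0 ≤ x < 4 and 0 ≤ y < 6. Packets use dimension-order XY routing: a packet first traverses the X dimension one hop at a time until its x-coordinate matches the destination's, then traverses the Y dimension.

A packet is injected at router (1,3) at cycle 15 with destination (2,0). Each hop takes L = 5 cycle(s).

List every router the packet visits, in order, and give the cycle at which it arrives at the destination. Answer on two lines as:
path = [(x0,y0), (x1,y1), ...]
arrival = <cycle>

hop 0: (1,3) @ cyc 15
hop 1: (2,3) @ cyc 20  [E]
hop 2: (2,2) @ cyc 25  [S]
hop 3: (2,1) @ cyc 30  [S]
hop 4: (2,0) @ cyc 35  [S]

path = [(1,3), (2,3), (2,2), (2,1), (2,0)]
arrival = 35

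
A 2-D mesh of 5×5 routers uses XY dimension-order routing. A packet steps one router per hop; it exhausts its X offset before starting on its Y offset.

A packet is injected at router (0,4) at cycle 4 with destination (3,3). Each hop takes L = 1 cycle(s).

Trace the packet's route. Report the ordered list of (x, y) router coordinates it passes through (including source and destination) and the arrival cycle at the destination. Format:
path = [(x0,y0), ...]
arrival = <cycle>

#0 — 0,4 | c4
#1 — 1,4 | c5 | E
#2 — 2,4 | c6 | E
#3 — 3,4 | c7 | E
#4 — 3,3 | c8 | S

path = [(0,4), (1,4), (2,4), (3,4), (3,3)]
arrival = 8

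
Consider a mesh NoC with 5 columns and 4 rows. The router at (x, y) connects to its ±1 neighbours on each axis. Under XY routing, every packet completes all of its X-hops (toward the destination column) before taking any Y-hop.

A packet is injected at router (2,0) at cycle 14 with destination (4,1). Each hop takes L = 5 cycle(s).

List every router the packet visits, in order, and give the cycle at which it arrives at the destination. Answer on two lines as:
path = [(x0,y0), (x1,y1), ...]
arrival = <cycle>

path = [(2,0), (3,0), (4,0), (4,1)]
arrival = 29

t=14: at (2,0)
t=19: at (3,0) after E
t=24: at (4,0) after E
t=29: at (4,1) after N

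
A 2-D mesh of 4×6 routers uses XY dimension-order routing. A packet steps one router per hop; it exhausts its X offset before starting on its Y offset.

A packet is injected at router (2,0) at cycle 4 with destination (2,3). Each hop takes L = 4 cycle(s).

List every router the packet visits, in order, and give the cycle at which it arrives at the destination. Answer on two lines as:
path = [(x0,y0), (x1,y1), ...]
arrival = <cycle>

path = [(2,0), (2,1), (2,2), (2,3)]
arrival = 16

hop 0: (2,0) @ cyc 4
hop 1: (2,1) @ cyc 8  [N]
hop 2: (2,2) @ cyc 12  [N]
hop 3: (2,3) @ cyc 16  [N]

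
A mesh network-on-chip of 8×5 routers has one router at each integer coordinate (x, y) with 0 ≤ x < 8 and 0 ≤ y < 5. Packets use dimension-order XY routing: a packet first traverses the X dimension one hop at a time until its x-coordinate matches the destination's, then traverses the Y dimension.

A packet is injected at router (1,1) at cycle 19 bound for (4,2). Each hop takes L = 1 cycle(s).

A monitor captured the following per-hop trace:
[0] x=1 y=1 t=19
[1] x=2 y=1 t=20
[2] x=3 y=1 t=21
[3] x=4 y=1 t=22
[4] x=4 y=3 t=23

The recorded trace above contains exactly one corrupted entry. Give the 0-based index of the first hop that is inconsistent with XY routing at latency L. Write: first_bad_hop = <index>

[1] (+1,+0) / 1c ⇒ ok
[2] (+1,+0) / 1c ⇒ ok
[3] (+1,+0) / 1c ⇒ ok
[4] (+0,+2) / 1c ⇒ BAD: non-unit step

first_bad_hop = 4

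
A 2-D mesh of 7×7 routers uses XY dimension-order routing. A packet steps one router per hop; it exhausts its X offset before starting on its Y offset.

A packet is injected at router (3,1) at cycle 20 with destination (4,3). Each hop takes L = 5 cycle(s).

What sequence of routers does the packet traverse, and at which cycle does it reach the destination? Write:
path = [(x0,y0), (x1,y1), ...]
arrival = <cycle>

path = [(3,1), (4,1), (4,2), (4,3)]
arrival = 35

src (3,1)  cyc=20
E→(4,1)  cyc=25
N→(4,2)  cyc=30
N→(4,3)  cyc=35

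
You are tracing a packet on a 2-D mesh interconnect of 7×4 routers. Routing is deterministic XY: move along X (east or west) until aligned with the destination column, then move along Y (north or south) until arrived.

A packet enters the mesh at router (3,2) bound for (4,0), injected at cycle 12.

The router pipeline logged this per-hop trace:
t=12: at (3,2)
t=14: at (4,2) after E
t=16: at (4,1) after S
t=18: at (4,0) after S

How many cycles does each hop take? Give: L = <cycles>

L = 2

Δcyc across hop 0→1: 14 − 12 = 2.
Per-hop latency L = Δcyc = 2.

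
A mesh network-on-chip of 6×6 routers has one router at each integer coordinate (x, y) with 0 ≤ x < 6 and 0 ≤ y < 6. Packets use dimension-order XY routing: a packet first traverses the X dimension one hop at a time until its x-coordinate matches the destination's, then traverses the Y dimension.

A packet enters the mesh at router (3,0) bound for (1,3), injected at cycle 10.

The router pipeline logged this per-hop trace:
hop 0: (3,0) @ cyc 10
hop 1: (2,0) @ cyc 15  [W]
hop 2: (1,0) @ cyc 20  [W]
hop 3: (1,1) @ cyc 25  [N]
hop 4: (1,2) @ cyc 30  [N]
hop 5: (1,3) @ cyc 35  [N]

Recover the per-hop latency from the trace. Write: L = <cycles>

Between hops 0 and 1 the cycle counter advances 15 − 10 = 5.
That increment is L by definition: L = 5.

L = 5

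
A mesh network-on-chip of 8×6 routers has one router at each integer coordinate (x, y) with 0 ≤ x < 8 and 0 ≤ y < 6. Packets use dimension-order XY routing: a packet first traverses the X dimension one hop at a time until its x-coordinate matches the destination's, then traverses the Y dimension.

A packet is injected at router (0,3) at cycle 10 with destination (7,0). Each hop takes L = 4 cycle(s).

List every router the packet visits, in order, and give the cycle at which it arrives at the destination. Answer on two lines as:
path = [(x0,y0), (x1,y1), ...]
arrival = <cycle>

src (0,3)  cyc=10
E→(1,3)  cyc=14
E→(2,3)  cyc=18
E→(3,3)  cyc=22
E→(4,3)  cyc=26
E→(5,3)  cyc=30
E→(6,3)  cyc=34
E→(7,3)  cyc=38
S→(7,2)  cyc=42
S→(7,1)  cyc=46
S→(7,0)  cyc=50

path = [(0,3), (1,3), (2,3), (3,3), (4,3), (5,3), (6,3), (7,3), (7,2), (7,1), (7,0)]
arrival = 50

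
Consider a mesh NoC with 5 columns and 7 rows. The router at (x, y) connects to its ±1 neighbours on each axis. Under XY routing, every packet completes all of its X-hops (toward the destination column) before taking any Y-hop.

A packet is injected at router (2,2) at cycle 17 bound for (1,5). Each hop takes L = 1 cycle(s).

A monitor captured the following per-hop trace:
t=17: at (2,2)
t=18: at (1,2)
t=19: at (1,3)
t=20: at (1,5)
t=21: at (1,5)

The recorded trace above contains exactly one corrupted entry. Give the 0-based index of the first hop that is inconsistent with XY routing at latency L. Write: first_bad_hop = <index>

first_bad_hop = 3

hop 1: step (-1,+0), +1 cyc — ok
hop 2: step (+0,+1), +1 cyc — ok
hop 3: step (+0,+2), +1 cyc — BAD: non-unit step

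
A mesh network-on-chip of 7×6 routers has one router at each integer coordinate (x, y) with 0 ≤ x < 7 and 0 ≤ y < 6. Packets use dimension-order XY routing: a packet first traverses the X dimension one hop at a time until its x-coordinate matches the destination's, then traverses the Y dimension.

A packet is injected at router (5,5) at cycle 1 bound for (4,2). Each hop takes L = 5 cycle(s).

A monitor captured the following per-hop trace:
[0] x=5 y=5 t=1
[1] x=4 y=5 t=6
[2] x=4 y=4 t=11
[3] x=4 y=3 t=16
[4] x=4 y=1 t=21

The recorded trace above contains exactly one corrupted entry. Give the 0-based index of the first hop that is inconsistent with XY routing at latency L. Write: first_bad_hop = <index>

[1] (-1,+0) / 5c ⇒ ok
[2] (+0,-1) / 5c ⇒ ok
[3] (+0,-1) / 5c ⇒ ok
[4] (+0,-2) / 5c ⇒ BAD: non-unit step

first_bad_hop = 4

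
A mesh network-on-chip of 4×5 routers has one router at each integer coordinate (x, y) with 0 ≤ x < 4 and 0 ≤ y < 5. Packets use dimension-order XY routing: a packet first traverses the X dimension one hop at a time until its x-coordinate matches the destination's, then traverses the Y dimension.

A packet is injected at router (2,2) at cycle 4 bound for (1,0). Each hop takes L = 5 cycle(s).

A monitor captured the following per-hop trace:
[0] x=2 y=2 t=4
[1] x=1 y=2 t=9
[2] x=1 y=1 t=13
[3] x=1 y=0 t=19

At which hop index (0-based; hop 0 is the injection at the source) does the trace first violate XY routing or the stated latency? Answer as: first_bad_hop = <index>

first_bad_hop = 2

[1] (-1,+0) / 5c ⇒ ok
[2] (+0,-1) / 4c ⇒ BAD: Δcyc=4≠L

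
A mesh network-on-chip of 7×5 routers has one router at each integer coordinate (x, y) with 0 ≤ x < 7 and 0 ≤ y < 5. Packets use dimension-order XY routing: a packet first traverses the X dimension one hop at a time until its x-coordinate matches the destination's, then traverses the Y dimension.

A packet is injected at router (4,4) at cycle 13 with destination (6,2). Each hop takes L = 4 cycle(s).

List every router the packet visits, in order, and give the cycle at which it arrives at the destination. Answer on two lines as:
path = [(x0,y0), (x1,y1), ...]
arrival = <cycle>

path = [(4,4), (5,4), (6,4), (6,3), (6,2)]
arrival = 29

  0. router=(4,4) cycle=13 (inject)
  1. router=(5,4) cycle=17 dir=E
  2. router=(6,4) cycle=21 dir=E
  3. router=(6,3) cycle=25 dir=S
  4. router=(6,2) cycle=29 dir=S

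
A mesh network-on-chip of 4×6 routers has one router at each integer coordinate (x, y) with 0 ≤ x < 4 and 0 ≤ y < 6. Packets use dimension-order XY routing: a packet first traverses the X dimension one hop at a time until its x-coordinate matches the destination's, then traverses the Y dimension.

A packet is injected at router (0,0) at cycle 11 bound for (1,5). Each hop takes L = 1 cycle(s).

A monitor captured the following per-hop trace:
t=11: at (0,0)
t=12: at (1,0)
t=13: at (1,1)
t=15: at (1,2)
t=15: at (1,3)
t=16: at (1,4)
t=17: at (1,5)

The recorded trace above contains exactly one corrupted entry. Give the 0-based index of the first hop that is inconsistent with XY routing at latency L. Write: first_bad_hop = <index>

  1: Δx=+1 Δy=+0 Δt=1 [ok]
  2: Δx=+0 Δy=+1 Δt=1 [ok]
  3: Δx=+0 Δy=+1 Δt=2 [BAD: Δcyc=2≠L]

first_bad_hop = 3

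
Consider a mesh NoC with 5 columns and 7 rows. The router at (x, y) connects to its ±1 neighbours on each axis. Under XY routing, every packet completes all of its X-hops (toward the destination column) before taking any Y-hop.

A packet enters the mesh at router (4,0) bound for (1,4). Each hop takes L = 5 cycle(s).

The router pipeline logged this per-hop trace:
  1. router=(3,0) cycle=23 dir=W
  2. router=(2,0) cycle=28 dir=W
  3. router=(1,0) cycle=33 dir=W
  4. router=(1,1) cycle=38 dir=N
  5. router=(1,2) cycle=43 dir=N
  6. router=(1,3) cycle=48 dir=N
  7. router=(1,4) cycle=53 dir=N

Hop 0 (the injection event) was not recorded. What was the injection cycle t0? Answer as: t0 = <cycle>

Hop 1 reached at cycle 23; hop k is at t0 + k·L.
Subtract one hop: t0 = 23 − 5 = 18.

t0 = 18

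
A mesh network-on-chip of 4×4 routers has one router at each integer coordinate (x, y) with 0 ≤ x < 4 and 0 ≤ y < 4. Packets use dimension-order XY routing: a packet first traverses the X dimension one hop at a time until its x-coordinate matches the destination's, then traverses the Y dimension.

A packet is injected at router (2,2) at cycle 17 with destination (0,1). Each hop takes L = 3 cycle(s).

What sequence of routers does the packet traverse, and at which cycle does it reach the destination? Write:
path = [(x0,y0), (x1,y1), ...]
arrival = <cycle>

t=17: at (2,2)
t=20: at (1,2) after W
t=23: at (0,2) after W
t=26: at (0,1) after S

path = [(2,2), (1,2), (0,2), (0,1)]
arrival = 26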